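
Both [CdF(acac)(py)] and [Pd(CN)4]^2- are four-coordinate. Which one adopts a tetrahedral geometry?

[CdF(acac)(py)]

For [CdF(acac)(py)]: Ligand charges: each fluoride is −1; each acetylacetonate is −1; pyridine is neutral. With an overall charge of 0 the cadmium centre must be in the +2 oxidation state. Cd sits in group 12, so the d-electron count is 12 − 2 = 10. A d¹⁰ ion has no crystal-field stabilisation preference between square planar and tetrahedral, so four ligands adopt the sterically favoured tetrahedral geometry. → tetrahedral.
For [Pd(CN)4]^2-: Ligand charges: each cyanide is −1. With an overall charge of −2 the palladium centre must be in the +2 oxidation state. Palladium is a group-10 element; Pd(II) is therefore d⁸. A 4d d⁸ ion has a large crystal-field splitting; square planar leaves the high-energy d_{x²−y²} orbital empty and maximises CFSE. → square planar.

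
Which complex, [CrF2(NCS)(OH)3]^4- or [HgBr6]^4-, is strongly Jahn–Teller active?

[CrF2(NCS)(OH)3]^4-

[CrF2(NCS)(OH)3]^4-: Each fluoride is −1; each isothiocyanate is −1; each hydroxide is −1; balancing the −4 overall charge requires Cr(II). Chromium is a group-6 element; Cr(II) is therefore d⁴. Fluoride, hydroxide, and isothiocyanate are weak-field ligands for a first-row metal, so the complex is high-spin. The t₂g³e_g¹ (high-spin) configuration has an unevenly filled e_g set; the Jahn–Teller theorem predicts a tetragonal distortion (typically axial elongation) to lift the degeneracy.
[HgBr6]^4-: Summing ligand charges against the −4 overall charge gives an oxidation state of +2 for mercury. Mercury is a group-12 element; Hg(II) is therefore d¹⁰. The d¹⁰ configuration leaves the e_g set evenly filled (or empty) — no strong Jahn–Teller driving force.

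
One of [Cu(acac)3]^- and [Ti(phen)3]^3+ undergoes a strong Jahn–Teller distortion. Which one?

[Cu(acac)3]^-

[Cu(acac)3]^-: Each acetylacetonate is −1; balancing the −1 overall charge requires Cu(II). Copper is a group-11 element; Cu(II) is therefore d⁹. The t₂g⁶e_g³ configuration has an unevenly filled e_g set; the Jahn–Teller theorem predicts a tetragonal distortion (typically axial elongation) to lift the degeneracy.
[Ti(phen)3]^3+: Summing ligand charges against the +3 overall charge gives an oxidation state of +3 for titanium. Group 4 minus oxidation state 3 gives a d¹ configuration. The d¹ configuration leaves the e_g set evenly filled (or empty) — no strong Jahn–Teller driving force.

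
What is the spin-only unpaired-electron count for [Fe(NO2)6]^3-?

1

Ligand charges: each nitro (N-bound nitrite) is −1. With an overall charge of −3 the iron centre must be in the +3 oxidation state.
Iron is a group-8 element; Fe(III) is therefore d⁵.
The spin state decides the count: Nitro (N-bound nitrite) is a strong-field ligand (high in the spectrochemical series) for a first-row metal, so the complex is low-spin.
An octahedral low-spin d⁵ ion is t₂g⁵e_g⁰, giving 1 unpaired electron.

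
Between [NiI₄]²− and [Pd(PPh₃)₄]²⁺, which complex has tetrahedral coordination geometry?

[NiI₄]²−

For [NiI₄]²−: Summing ligand charges against the −2 overall charge gives an oxidation state of +2 for nickel. Ni sits in group 10, so the d-electron count is 10 − 2 = 8. Iodide is a weak-field ligand. With weak-field ligands the CFSE gain from square planar is small, so a 3d d⁸ ion takes the sterically preferred tetrahedral geometry. → tetrahedral.
For [Pd(PPh₃)₄]²⁺: Triphenylphosphine is neutral; balancing the +2 overall charge requires Pd(II). Pd sits in group 10, so the d-electron count is 10 − 2 = 8. A 4d d⁸ ion has a large crystal-field splitting; square planar leaves the high-energy d_{x²−y²} orbital empty and maximises CFSE. → square planar.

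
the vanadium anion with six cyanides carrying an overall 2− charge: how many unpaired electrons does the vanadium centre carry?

1

Each cyanide is −1; balancing the −2 overall charge requires V(IV).
Vanadium is a group-5 element; V(IV) is therefore d¹.
In an octahedral field the d¹ configuration is t₂g¹e_g⁰ (only one arrangement possible), giving 1 unpaired electron.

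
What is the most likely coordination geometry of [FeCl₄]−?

tetrahedral

Each chloride is −1; balancing the −1 overall charge requires Fe(III).
Iron is a group-8 element; Fe(III) is therefore d⁵.
Coordination number: 4.
Chloride is a weak-field ligand.
A high-spin d⁵ ion has zero CFSE in either geometry, so four ligands adopt the sterically favoured tetrahedral geometry.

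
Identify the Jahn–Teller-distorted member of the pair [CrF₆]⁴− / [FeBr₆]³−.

[CrF₆]⁴−

[CrF₆]⁴−: Summing ligand charges against the −4 overall charge gives an oxidation state of +2 for chromium. Group 6 minus oxidation state 2 gives a d⁴ configuration. Fluoride is a weak-field ligand for a first-row metal, so the complex is high-spin. The t₂g³e_g¹ (high-spin) configuration has an unevenly filled e_g set; the Jahn–Teller theorem predicts a tetragonal distortion (typically axial elongation) to lift the degeneracy.
[FeBr₆]³−: Summing ligand charges against the −3 overall charge gives an oxidation state of +3 for iron. Fe sits in group 8, so the d-electron count is 8 − 3 = 5. Bromide is a weak-field ligand for a first-row metal, so the complex is high-spin. The d⁵ configuration leaves the e_g set evenly filled (or empty) — no strong Jahn–Teller driving force.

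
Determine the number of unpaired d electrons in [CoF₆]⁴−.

3

Each fluoride is −1; balancing the −4 overall charge requires Co(II).
Group 9 minus oxidation state 2 gives a d⁷ configuration.
The spin state decides the count: Fluoride is a weak-field ligand for a first-row metal, so the complex is high-spin.
An octahedral high-spin d⁷ ion is t₂g⁵e_g², giving 3 unpaired electrons.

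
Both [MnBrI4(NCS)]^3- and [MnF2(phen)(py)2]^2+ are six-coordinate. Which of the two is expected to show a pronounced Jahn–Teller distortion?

[MnBrI4(NCS)]^3-: Ligand charges: each bromide is −1; each iodide is −1; each isothiocyanate is −1. With an overall charge of −3 the manganese centre must be in the +3 oxidation state. Group 7 minus oxidation state 3 gives a d⁴ configuration. Bromide, iodide, and isothiocyanate are weak-field ligands for a first-row metal, so the complex is high-spin. The t₂g³e_g¹ (high-spin) configuration has an unevenly filled e_g set; the Jahn–Teller theorem predicts a tetragonal distortion (typically axial elongation) to lift the degeneracy.
[MnF2(phen)(py)2]^2+: Ligand charges: each fluoride is −1; 1,10-phenanthroline is neutral; pyridine is neutral. With an overall charge of +2 the manganese centre must be in the +4 oxidation state. Manganese is a group-7 element; Mn(IV) is therefore d³. The d³ configuration leaves the e_g set evenly filled (or empty) — no strong Jahn–Teller driving force.

[MnBrI4(NCS)]^3-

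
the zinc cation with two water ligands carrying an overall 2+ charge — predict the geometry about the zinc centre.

linear

Water is neutral; balancing the +2 overall charge requires Zn(II).
Zinc is a group-12 element; Zn(II) is therefore d¹⁰.
Coordination number: 2.
A d¹⁰ ion with only two ligands adopts a linear arrangement (sp hybridisation; no CFSE preference).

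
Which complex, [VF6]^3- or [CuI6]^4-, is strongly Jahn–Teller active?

[CuI6]^4-

[VF6]^3-: Ligand charges: each fluoride is −1. With an overall charge of −3 the vanadium centre must be in the +3 oxidation state. Vanadium is a group-5 element; V(III) is therefore d². The d² configuration leaves the e_g set evenly filled (or empty) — no strong Jahn–Teller driving force.
[CuI6]^4-: Each iodide is −1; balancing the −4 overall charge requires Cu(II). Cu sits in group 11, so the d-electron count is 11 − 2 = 9. The t₂g⁶e_g³ configuration has an unevenly filled e_g set; the Jahn–Teller theorem predicts a tetragonal distortion (typically axial elongation) to lift the degeneracy.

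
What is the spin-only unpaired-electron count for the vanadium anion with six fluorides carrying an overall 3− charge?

Each fluoride is −1; balancing the −3 overall charge requires V(III).
Group 5 minus oxidation state 3 gives a d² configuration.
In an octahedral field the d² configuration is t₂g²e_g⁰ (only one arrangement possible), giving 2 unpaired electrons.

2 unpaired electrons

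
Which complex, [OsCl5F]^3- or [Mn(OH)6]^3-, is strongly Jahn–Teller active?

[OsCl5F]^3-: Each chloride is −1; each fluoride is −1; balancing the −3 overall charge requires Os(III). Osmium is a group-8 element; Os(III) is therefore d⁵. A 5d ion has a large Δₒ and is invariably low-spin. The d⁵ configuration leaves the e_g set evenly filled (or empty) — no strong Jahn–Teller driving force.
[Mn(OH)6]^3-: Summing ligand charges against the −3 overall charge gives an oxidation state of +3 for manganese. Mn sits in group 7, so the d-electron count is 7 − 3 = 4. Hydroxide is a weak-field ligand for a first-row metal, so the complex is high-spin. The t₂g³e_g¹ (high-spin) configuration has an unevenly filled e_g set; the Jahn–Teller theorem predicts a tetragonal distortion (typically axial elongation) to lift the degeneracy.

[Mn(OH)6]^3-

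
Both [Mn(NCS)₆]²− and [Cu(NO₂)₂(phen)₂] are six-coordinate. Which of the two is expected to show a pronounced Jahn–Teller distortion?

[Cu(NO₂)₂(phen)₂]

[Mn(NCS)₆]²−: Summing ligand charges against the −2 overall charge gives an oxidation state of +4 for manganese. Manganese is a group-7 element; Mn(IV) is therefore d³. The d³ configuration leaves the e_g set evenly filled (or empty) — no strong Jahn–Teller driving force.
[Cu(NO₂)₂(phen)₂]: Summing ligand charges against the 0 overall charge gives an oxidation state of +2 for copper. Cu sits in group 11, so the d-electron count is 11 − 2 = 9. The t₂g⁶e_g³ configuration has an unevenly filled e_g set; the Jahn–Teller theorem predicts a tetragonal distortion (typically axial elongation) to lift the degeneracy.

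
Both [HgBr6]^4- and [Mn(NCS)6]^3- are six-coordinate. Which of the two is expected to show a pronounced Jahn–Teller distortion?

[HgBr6]^4-: Each bromide is −1; balancing the −4 overall charge requires Hg(II). Hg sits in group 12, so the d-electron count is 12 − 2 = 10. The d¹⁰ configuration leaves the e_g set evenly filled (or empty) — no strong Jahn–Teller driving force.
[Mn(NCS)6]^3-: Ligand charges: each isothiocyanate is −1. With an overall charge of −3 the manganese centre must be in the +3 oxidation state. Mn sits in group 7, so the d-electron count is 7 − 3 = 4. Isothiocyanate is a weak-field ligand for a first-row metal, so the complex is high-spin. The t₂g³e_g¹ (high-spin) configuration has an unevenly filled e_g set; the Jahn–Teller theorem predicts a tetragonal distortion (typically axial elongation) to lift the degeneracy.

[Mn(NCS)6]^3-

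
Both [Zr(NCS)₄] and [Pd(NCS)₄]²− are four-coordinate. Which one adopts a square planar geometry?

[Pd(NCS)₄]²−

For [Zr(NCS)₄]: Each isothiocyanate is −1; balancing the 0 overall charge requires Zr(IV). Zr sits in group 4, so the d-electron count is 4 − 4 = 0. A d⁰ ion has no crystal-field stabilisation preference between square planar and tetrahedral, so four ligands adopt the sterically favoured tetrahedral geometry. → tetrahedral.
For [Pd(NCS)₄]²−: Ligand charges: each isothiocyanate is −1. With an overall charge of −2 the palladium centre must be in the +2 oxidation state. Palladium is a group-10 element; Pd(II) is therefore d⁸. A 4d d⁸ ion has a large crystal-field splitting; square planar leaves the high-energy d_{x²−y²} orbital empty and maximises CFSE. → square planar.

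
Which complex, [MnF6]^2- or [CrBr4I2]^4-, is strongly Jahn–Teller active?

[MnF6]^2-: Ligand charges: each fluoride is −1. With an overall charge of −2 the manganese centre must be in the +4 oxidation state. Manganese is a group-7 element; Mn(IV) is therefore d³. The d³ configuration leaves the e_g set evenly filled (or empty) — no strong Jahn–Teller driving force.
[CrBr4I2]^4-: Each bromide is −1; each iodide is −1; balancing the −4 overall charge requires Cr(II). Group 6 minus oxidation state 2 gives a d⁴ configuration. Bromide and iodide are weak-field ligands for a first-row metal, so the complex is high-spin. The t₂g³e_g¹ (high-spin) configuration has an unevenly filled e_g set; the Jahn–Teller theorem predicts a tetragonal distortion (typically axial elongation) to lift the degeneracy.

[CrBr4I2]^4-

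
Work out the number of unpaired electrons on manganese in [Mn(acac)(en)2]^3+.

Summing ligand charges against the +3 overall charge gives an oxidation state of +4 for manganese.
Mn sits in group 7, so the d-electron count is 7 − 4 = 3.
Counting donor atoms: 1×acetylacetonate (bidentate) → 2 donors; 2×ethylenediamine (bidentate) → 4 donors. Coordination number = 6.
In an octahedral field the d³ configuration is t₂g³e_g⁰ (only one arrangement possible), giving 3 unpaired electrons.

3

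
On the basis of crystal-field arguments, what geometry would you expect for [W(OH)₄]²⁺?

tetrahedral

Ligand charges: each hydroxide is −1. With an overall charge of +2 the tungsten centre must be in the +6 oxidation state.
W sits in group 6, so the d-electron count is 6 − 6 = 0.
With 4 monodentate ligands the coordination number is 4.
A d⁰ ion has no crystal-field stabilisation preference between square planar and tetrahedral, so four ligands adopt the sterically favoured tetrahedral geometry.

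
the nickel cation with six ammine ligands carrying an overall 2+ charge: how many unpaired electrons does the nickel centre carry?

Ammonia is neutral; balancing the +2 overall charge requires Ni(II).
Group 10 minus oxidation state 2 gives a d⁸ configuration.
In an octahedral field the d⁸ configuration is t₂g⁶e_g² (only one arrangement possible), giving 2 unpaired electrons.

2 unpaired electrons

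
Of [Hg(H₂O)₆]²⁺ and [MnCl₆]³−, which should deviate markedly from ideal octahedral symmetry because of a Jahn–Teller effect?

[MnCl₆]³−

[Hg(H₂O)₆]²⁺: Ligand charges: water is neutral. With an overall charge of +2 the mercury centre must be in the +2 oxidation state. Mercury is a group-12 element; Hg(II) is therefore d¹⁰. The d¹⁰ configuration leaves the e_g set evenly filled (or empty) — no strong Jahn–Teller driving force.
[MnCl₆]³−: Each chloride is −1; balancing the −3 overall charge requires Mn(III). Manganese is a group-7 element; Mn(III) is therefore d⁴. Chloride is a weak-field ligand for a first-row metal, so the complex is high-spin. The t₂g³e_g¹ (high-spin) configuration has an unevenly filled e_g set; the Jahn–Teller theorem predicts a tetragonal distortion (typically axial elongation) to lift the degeneracy.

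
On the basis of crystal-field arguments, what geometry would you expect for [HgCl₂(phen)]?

tetrahedral

Each chloride is −1; 1,10-phenanthroline is neutral; balancing the 0 overall charge requires Hg(II).
Mercury is a group-12 element; Hg(II) is therefore d¹⁰.
Counting donor atoms: 2×chloride (monodentate) → 2 donors; 1×1,10-phenanthroline (bidentate) → 2 donors. Coordination number = 4.
A d¹⁰ ion has no crystal-field stabilisation preference between square planar and tetrahedral, so four ligands adopt the sterically favoured tetrahedral geometry.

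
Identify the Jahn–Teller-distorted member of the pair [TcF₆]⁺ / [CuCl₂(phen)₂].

[TcF₆]⁺: Summing ligand charges against the +1 overall charge gives an oxidation state of +7 for technetium. Group 7 minus oxidation state 7 gives a d⁰ configuration. The d⁰ configuration leaves the e_g set evenly filled (or empty) — no strong Jahn–Teller driving force.
[CuCl₂(phen)₂]: Each chloride is −1; 1,10-phenanthroline is neutral; balancing the 0 overall charge requires Cu(II). Copper is a group-11 element; Cu(II) is therefore d⁹. The t₂g⁶e_g³ configuration has an unevenly filled e_g set; the Jahn–Teller theorem predicts a tetragonal distortion (typically axial elongation) to lift the degeneracy.

[CuCl₂(phen)₂]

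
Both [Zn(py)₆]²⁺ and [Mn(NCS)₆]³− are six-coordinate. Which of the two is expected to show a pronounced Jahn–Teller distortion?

[Zn(py)₆]²⁺: Pyridine is neutral; balancing the +2 overall charge requires Zn(II). Zn sits in group 12, so the d-electron count is 12 − 2 = 10. The d¹⁰ configuration leaves the e_g set evenly filled (or empty) — no strong Jahn–Teller driving force.
[Mn(NCS)₆]³−: Summing ligand charges against the −3 overall charge gives an oxidation state of +3 for manganese. Mn sits in group 7, so the d-electron count is 7 − 3 = 4. Isothiocyanate is a weak-field ligand for a first-row metal, so the complex is high-spin. The t₂g³e_g¹ (high-spin) configuration has an unevenly filled e_g set; the Jahn–Teller theorem predicts a tetragonal distortion (typically axial elongation) to lift the degeneracy.

[Mn(NCS)₆]³−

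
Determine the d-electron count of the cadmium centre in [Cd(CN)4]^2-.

d10

Ligand charges: each cyanide is −1. With an overall charge of −2 the cadmium centre must be in the +2 oxidation state.
Group 12 minus oxidation state 2 gives a d¹⁰ configuration.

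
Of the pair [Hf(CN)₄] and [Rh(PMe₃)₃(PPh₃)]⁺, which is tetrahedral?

[Hf(CN)₄]

For [Hf(CN)₄]: Summing ligand charges against the 0 overall charge gives an oxidation state of +4 for hafnium. Group 4 minus oxidation state 4 gives a d⁰ configuration. A d⁰ ion has no crystal-field stabilisation preference between square planar and tetrahedral, so four ligands adopt the sterically favoured tetrahedral geometry. → tetrahedral.
For [Rh(PMe₃)₃(PPh₃)]⁺: Trimethylphosphine is neutral; triphenylphosphine is neutral; balancing the +1 overall charge requires Rh(I). Rh sits in group 9, so the d-electron count is 9 − 1 = 8. A 4d d⁸ ion has a large crystal-field splitting; square planar leaves the high-energy d_{x²−y²} orbital empty and maximises CFSE. → square planar.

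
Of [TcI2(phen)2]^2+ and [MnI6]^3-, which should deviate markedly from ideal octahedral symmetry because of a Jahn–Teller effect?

[MnI6]^3-

[TcI2(phen)2]^2+: Each iodide is −1; 1,10-phenanthroline is neutral; balancing the +2 overall charge requires Tc(IV). Tc sits in group 7, so the d-electron count is 7 − 4 = 3. The d³ configuration leaves the e_g set evenly filled (or empty) — no strong Jahn–Teller driving force.
[MnI6]^3-: Ligand charges: each iodide is −1. With an overall charge of −3 the manganese centre must be in the +3 oxidation state. Group 7 minus oxidation state 3 gives a d⁴ configuration. Iodide is a weak-field ligand for a first-row metal, so the complex is high-spin. The t₂g³e_g¹ (high-spin) configuration has an unevenly filled e_g set; the Jahn–Teller theorem predicts a tetragonal distortion (typically axial elongation) to lift the degeneracy.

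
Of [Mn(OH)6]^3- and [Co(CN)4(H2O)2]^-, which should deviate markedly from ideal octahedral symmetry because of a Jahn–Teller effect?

[Mn(OH)6]^3-

[Mn(OH)6]^3-: Summing ligand charges against the −3 overall charge gives an oxidation state of +3 for manganese. Group 7 minus oxidation state 3 gives a d⁴ configuration. Hydroxide is a weak-field ligand for a first-row metal, so the complex is high-spin. The t₂g³e_g¹ (high-spin) configuration has an unevenly filled e_g set; the Jahn–Teller theorem predicts a tetragonal distortion (typically axial elongation) to lift the degeneracy.
[Co(CN)4(H2O)2]^-: Ligand charges: each cyanide is −1; water is neutral. With an overall charge of −1 the cobalt centre must be in the +3 oxidation state. Co sits in group 9, so the d-electron count is 9 − 3 = 6. Co(III) has an exceptionally large octahedral splitting and is low-spin with essentially every ligand except fluoride. The d⁶ configuration leaves the e_g set evenly filled (or empty) — no strong Jahn–Teller driving force.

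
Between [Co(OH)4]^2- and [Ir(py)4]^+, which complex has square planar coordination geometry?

[Ir(py)4]^+

For [Co(OH)4]^2-: Ligand charges: each hydroxide is −1. With an overall charge of −2 the cobalt centre must be in the +2 oxidation state. Group 9 minus oxidation state 2 gives a d⁷ configuration. For a high-spin 3d d⁷ ion with weak-field ligands the small Δₜ gives little square-planar CFSE advantage, so four ligands adopt the sterically favoured tetrahedral geometry. → tetrahedral.
For [Ir(py)4]^+: Summing ligand charges against the +1 overall charge gives an oxidation state of +1 for iridium. Iridium is a group-9 element; Ir(I) is therefore d⁸. A 5d d⁸ ion has a large crystal-field splitting; square planar leaves the high-energy d_{x²−y²} orbital empty and maximises CFSE. → square planar.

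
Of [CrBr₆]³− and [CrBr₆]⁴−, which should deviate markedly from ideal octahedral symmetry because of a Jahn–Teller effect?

[CrBr₆]³−: Ligand charges: each bromide is −1. With an overall charge of −3 the chromium centre must be in the +3 oxidation state. Chromium is a group-6 element; Cr(III) is therefore d³. The d³ configuration leaves the e_g set evenly filled (or empty) — no strong Jahn–Teller driving force.
[CrBr₆]⁴−: Each bromide is −1; balancing the −4 overall charge requires Cr(II). Group 6 minus oxidation state 2 gives a d⁴ configuration. Bromide is a weak-field ligand for a first-row metal, so the complex is high-spin. The t₂g³e_g¹ (high-spin) configuration has an unevenly filled e_g set; the Jahn–Teller theorem predicts a tetragonal distortion (typically axial elongation) to lift the degeneracy.

[CrBr₆]⁴−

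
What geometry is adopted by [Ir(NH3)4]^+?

Ligand charges: ammonia is neutral. With an overall charge of +1 the iridium centre must be in the +1 oxidation state.
Ir sits in group 9, so the d-electron count is 9 − 1 = 8.
With 4 monodentate ligands the coordination number is 4.
A 5d d⁸ ion has a large crystal-field splitting; square planar leaves the high-energy d_{x²−y²} orbital empty and maximises CFSE.

square planar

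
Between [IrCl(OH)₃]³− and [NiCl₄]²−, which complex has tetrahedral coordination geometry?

[NiCl₄]²−

For [IrCl(OH)₃]³−: Summing ligand charges against the −3 overall charge gives an oxidation state of +1 for iridium. Group 9 minus oxidation state 1 gives a d⁸ configuration. A 5d d⁸ ion has a large crystal-field splitting; square planar leaves the high-energy d_{x²−y²} orbital empty and maximises CFSE. → square planar.
For [NiCl₄]²−: Summing ligand charges against the −2 overall charge gives an oxidation state of +2 for nickel. Nickel is a group-10 element; Ni(II) is therefore d⁸. Chloride is a weak-field ligand. With weak-field ligands the CFSE gain from square planar is small, so a 3d d⁸ ion takes the sterically preferred tetrahedral geometry. → tetrahedral.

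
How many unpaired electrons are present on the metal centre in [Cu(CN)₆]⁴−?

1 unpaired electron

Each cyanide is −1; balancing the −4 overall charge requires Cu(II).
Cu sits in group 11, so the d-electron count is 11 − 2 = 9.
In an octahedral field the d⁹ configuration is t₂g⁶e_g³ (only one arrangement possible), giving 1 unpaired electron.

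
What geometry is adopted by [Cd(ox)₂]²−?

Ligand charges: each oxalate is −2. With an overall charge of −2 the cadmium centre must be in the +2 oxidation state.
Cadmium is a group-12 element; Cd(II) is therefore d¹⁰.
Counting donor atoms: 2×oxalate (bidentate) → 4 donors. Coordination number = 4.
A d¹⁰ ion has no crystal-field stabilisation preference between square planar and tetrahedral, so four ligands adopt the sterically favoured tetrahedral geometry.

tetrahedral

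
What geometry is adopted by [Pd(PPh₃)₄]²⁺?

square planar

Summing ligand charges against the +2 overall charge gives an oxidation state of +2 for palladium.
Group 10 minus oxidation state 2 gives a d⁸ configuration.
With 4 monodentate ligands the coordination number is 4.
A 4d d⁸ ion has a large crystal-field splitting; square planar leaves the high-energy d_{x²−y²} orbital empty and maximises CFSE.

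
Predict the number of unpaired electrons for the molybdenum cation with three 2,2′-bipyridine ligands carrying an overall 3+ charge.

3

Ligand charges: 2,2′-bipyridine is neutral. With an overall charge of +3 the molybdenum centre must be in the +3 oxidation state.
Molybdenum is a group-6 element; Mo(III) is therefore d³.
Counting donor atoms: 3×2,2′-bipyridine (bidentate) → 6 donors. Coordination number = 6.
In an octahedral field the d³ configuration is t₂g³e_g⁰ (only one arrangement possible), giving 3 unpaired electrons.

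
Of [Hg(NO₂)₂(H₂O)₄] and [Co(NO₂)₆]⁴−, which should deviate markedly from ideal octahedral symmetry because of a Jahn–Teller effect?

[Co(NO₂)₆]⁴−

[Hg(NO₂)₂(H₂O)₄]: Ligand charges: each nitro (N-bound nitrite) is −1; water is neutral. With an overall charge of 0 the mercury centre must be in the +2 oxidation state. Group 12 minus oxidation state 2 gives a d¹⁰ configuration. The d¹⁰ configuration leaves the e_g set evenly filled (or empty) — no strong Jahn–Teller driving force.
[Co(NO₂)₆]⁴−: Each nitro (N-bound nitrite) is −1; balancing the −4 overall charge requires Co(II). Cobalt is a group-9 element; Co(II) is therefore d⁷. Nitro (N-bound nitrite) is a strong-field ligand (high in the spectrochemical series) for a first-row metal, so the complex is low-spin. The t₂g⁶e_g¹ (low-spin) configuration has an unevenly filled e_g set; the Jahn–Teller theorem predicts a tetragonal distortion (typically axial elongation) to lift the degeneracy.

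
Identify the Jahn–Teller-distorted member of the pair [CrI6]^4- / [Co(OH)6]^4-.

[CrI6]^4-

[CrI6]^4-: Summing ligand charges against the −4 overall charge gives an oxidation state of +2 for chromium. Group 6 minus oxidation state 2 gives a d⁴ configuration. Iodide is a weak-field ligand for a first-row metal, so the complex is high-spin. The t₂g³e_g¹ (high-spin) configuration has an unevenly filled e_g set; the Jahn–Teller theorem predicts a tetragonal distortion (typically axial elongation) to lift the degeneracy.
[Co(OH)6]^4-: Each hydroxide is −1; balancing the −4 overall charge requires Co(II). Cobalt is a group-9 element; Co(II) is therefore d⁷. Hydroxide is a weak-field ligand for a first-row metal, so the complex is high-spin. The d⁷ configuration leaves the e_g set evenly filled (or empty) — no strong Jahn–Teller driving force.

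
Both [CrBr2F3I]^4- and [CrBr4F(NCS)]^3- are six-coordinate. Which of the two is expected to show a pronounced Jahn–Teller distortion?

[CrBr2F3I]^4-

[CrBr2F3I]^4-: Each bromide is −1; each fluoride is −1; each iodide is −1; balancing the −4 overall charge requires Cr(II). Group 6 minus oxidation state 2 gives a d⁴ configuration. Bromide, fluoride, and iodide are weak-field ligands for a first-row metal, so the complex is high-spin. The t₂g³e_g¹ (high-spin) configuration has an unevenly filled e_g set; the Jahn–Teller theorem predicts a tetragonal distortion (typically axial elongation) to lift the degeneracy.
[CrBr4F(NCS)]^3-: Ligand charges: each bromide is −1; each fluoride is −1; each isothiocyanate is −1. With an overall charge of −3 the chromium centre must be in the +3 oxidation state. Chromium is a group-6 element; Cr(III) is therefore d³. The d³ configuration leaves the e_g set evenly filled (or empty) — no strong Jahn–Teller driving force.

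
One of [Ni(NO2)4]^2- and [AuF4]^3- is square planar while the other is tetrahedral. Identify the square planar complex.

For [Ni(NO2)4]^2-: Ligand charges: each nitro (N-bound nitrite) is −1. With an overall charge of −2 the nickel centre must be in the +2 oxidation state. Ni sits in group 10, so the d-electron count is 10 − 2 = 8. Nitro (N-bound nitrite) is a strong-field ligand (high in the spectrochemical series). A 3d d⁸ ion with strong-field ligands gains enough CFSE to favour square planar over tetrahedral. → square planar.
For [AuF4]^3-: Summing ligand charges against the −3 overall charge gives an oxidation state of +1 for gold. Gold is a group-11 element; Au(I) is therefore d¹⁰. A d¹⁰ ion has no crystal-field stabilisation preference between square planar and tetrahedral, so four ligands adopt the sterically favoured tetrahedral geometry. → tetrahedral.

[Ni(NO2)4]^2-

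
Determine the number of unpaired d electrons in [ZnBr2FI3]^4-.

Ligand charges: each bromide is −1; each fluoride is −1; each iodide is −1. With an overall charge of −4 the zinc centre must be in the +2 oxidation state.
Group 12 minus oxidation state 2 gives a d¹⁰ configuration.
In an octahedral field the d¹⁰ configuration is t₂g⁶e_g⁴, giving 0 unpaired electrons.

0 unpaired electrons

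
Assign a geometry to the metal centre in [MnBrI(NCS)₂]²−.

Each bromide is −1; each iodide is −1; each isothiocyanate is −1; balancing the −2 overall charge requires Mn(II).
Mn sits in group 7, so the d-electron count is 7 − 2 = 5.
Coordination number: 4.
Bromide, iodide, and isothiocyanate are weak-field ligands.
A high-spin d⁵ ion has zero CFSE in either geometry, so four ligands adopt the sterically favoured tetrahedral geometry.

tetrahedral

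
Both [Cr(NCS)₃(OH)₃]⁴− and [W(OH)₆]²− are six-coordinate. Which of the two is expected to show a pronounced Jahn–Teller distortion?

[Cr(NCS)₃(OH)₃]⁴−: Ligand charges: each isothiocyanate is −1; each hydroxide is −1. With an overall charge of −4 the chromium centre must be in the +2 oxidation state. Group 6 minus oxidation state 2 gives a d⁴ configuration. Hydroxide and isothiocyanate are weak-field ligands for a first-row metal, so the complex is high-spin. The t₂g³e_g¹ (high-spin) configuration has an unevenly filled e_g set; the Jahn–Teller theorem predicts a tetragonal distortion (typically axial elongation) to lift the degeneracy.
[W(OH)₆]²−: Summing ligand charges against the −2 overall charge gives an oxidation state of +4 for tungsten. W sits in group 6, so the d-electron count is 6 − 4 = 2. The d² configuration leaves the e_g set evenly filled (or empty) — no strong Jahn–Teller driving force.

[Cr(NCS)₃(OH)₃]⁴−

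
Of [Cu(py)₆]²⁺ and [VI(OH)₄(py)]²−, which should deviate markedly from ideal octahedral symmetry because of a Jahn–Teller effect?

[Cu(py)₆]²⁺: Pyridine is neutral; balancing the +2 overall charge requires Cu(II). Copper is a group-11 element; Cu(II) is therefore d⁹. The t₂g⁶e_g³ configuration has an unevenly filled e_g set; the Jahn–Teller theorem predicts a tetragonal distortion (typically axial elongation) to lift the degeneracy.
[VI(OH)₄(py)]²−: Ligand charges: each iodide is −1; each hydroxide is −1; pyridine is neutral. With an overall charge of −2 the vanadium centre must be in the +3 oxidation state. V sits in group 5, so the d-electron count is 5 − 3 = 2. The d² configuration leaves the e_g set evenly filled (or empty) — no strong Jahn–Teller driving force.

[Cu(py)₆]²⁺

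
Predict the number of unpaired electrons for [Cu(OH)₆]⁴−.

Each hydroxide is −1; balancing the −4 overall charge requires Cu(II).
Cu sits in group 11, so the d-electron count is 11 − 2 = 9.
In an octahedral field the d⁹ configuration is t₂g⁶e_g³ (only one arrangement possible), giving 1 unpaired electron.

1 unpaired electron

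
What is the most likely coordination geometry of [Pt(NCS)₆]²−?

octahedral

Each isothiocyanate is −1; balancing the −2 overall charge requires Pt(IV).
Pt sits in group 10, so the d-electron count is 10 − 4 = 6.
With 6 monodentate ligands the coordination number is 6.
Six donors around a single metal centre give an octahedral coordination sphere.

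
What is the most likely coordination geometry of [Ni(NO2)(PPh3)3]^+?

square planar

Summing ligand charges against the +1 overall charge gives an oxidation state of +2 for nickel.
Group 10 minus oxidation state 2 gives a d⁸ configuration.
With 4 monodentate ligands the coordination number is 4.
Nitro (N-bound nitrite) and triphenylphosphine are strong-field ligands (high in the spectrochemical series).
A 3d d⁸ ion with strong-field ligands gains enough CFSE to favour square planar over tetrahedral.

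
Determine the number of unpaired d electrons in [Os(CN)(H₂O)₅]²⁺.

1 unpaired electron

Ligand charges: each cyanide is −1; water is neutral. With an overall charge of +2 the osmium centre must be in the +3 oxidation state.
Osmium is a group-8 element; Os(III) is therefore d⁵.
The spin state decides the count: a 5d ion has a large Δₒ and is invariably low-spin.
An octahedral low-spin d⁵ ion is t₂g⁵e_g⁰, giving 1 unpaired electron.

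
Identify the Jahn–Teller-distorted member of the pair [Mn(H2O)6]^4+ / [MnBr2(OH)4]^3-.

[Mn(H2O)6]^4+: Water is neutral; balancing the +4 overall charge requires Mn(IV). Manganese is a group-7 element; Mn(IV) is therefore d³. The d³ configuration leaves the e_g set evenly filled (or empty) — no strong Jahn–Teller driving force.
[MnBr2(OH)4]^3-: Each bromide is −1; each hydroxide is −1; balancing the −3 overall charge requires Mn(III). Mn sits in group 7, so the d-electron count is 7 − 3 = 4. Bromide and hydroxide are weak-field ligands for a first-row metal, so the complex is high-spin. The t₂g³e_g¹ (high-spin) configuration has an unevenly filled e_g set; the Jahn–Teller theorem predicts a tetragonal distortion (typically axial elongation) to lift the degeneracy.

[MnBr2(OH)4]^3-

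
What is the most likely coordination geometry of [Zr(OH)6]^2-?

octahedral

Summing ligand charges against the −2 overall charge gives an oxidation state of +4 for zirconium.
Group 4 minus oxidation state 4 gives a d⁰ configuration.
Coordination number: 6.
Six donors around a single metal centre give an octahedral coordination sphere.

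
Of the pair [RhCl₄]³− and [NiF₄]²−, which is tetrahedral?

For [RhCl₄]³−: Summing ligand charges against the −3 overall charge gives an oxidation state of +1 for rhodium. Rh sits in group 9, so the d-electron count is 9 − 1 = 8. A 4d d⁸ ion has a large crystal-field splitting; square planar leaves the high-energy d_{x²−y²} orbital empty and maximises CFSE. → square planar.
For [NiF₄]²−: Each fluoride is −1; balancing the −2 overall charge requires Ni(II). Nickel is a group-10 element; Ni(II) is therefore d⁸. Fluoride is a weak-field ligand. With weak-field ligands the CFSE gain from square planar is small, so a 3d d⁸ ion takes the sterically preferred tetrahedral geometry. → tetrahedral.

[NiF₄]²−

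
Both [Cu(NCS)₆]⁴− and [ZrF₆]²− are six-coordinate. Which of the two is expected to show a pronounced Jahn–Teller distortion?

[Cu(NCS)₆]⁴−: Summing ligand charges against the −4 overall charge gives an oxidation state of +2 for copper. Group 11 minus oxidation state 2 gives a d⁹ configuration. The t₂g⁶e_g³ configuration has an unevenly filled e_g set; the Jahn–Teller theorem predicts a tetragonal distortion (typically axial elongation) to lift the degeneracy.
[ZrF₆]²−: Ligand charges: each fluoride is −1. With an overall charge of −2 the zirconium centre must be in the +4 oxidation state. Zr sits in group 4, so the d-electron count is 4 − 4 = 0. The d⁰ configuration leaves the e_g set evenly filled (or empty) — no strong Jahn–Teller driving force.

[Cu(NCS)₆]⁴−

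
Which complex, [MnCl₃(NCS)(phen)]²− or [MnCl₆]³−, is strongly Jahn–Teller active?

[MnCl₃(NCS)(phen)]²−: Summing ligand charges against the −2 overall charge gives an oxidation state of +2 for manganese. Group 7 minus oxidation state 2 gives a d⁵ configuration. Chloride and isothiocyanate are weak-field ligands for a first-row metal, so the complex is high-spin. The d⁵ configuration leaves the e_g set evenly filled (or empty) — no strong Jahn–Teller driving force.
[MnCl₆]³−: Each chloride is −1; balancing the −3 overall charge requires Mn(III). Mn sits in group 7, so the d-electron count is 7 − 3 = 4. Chloride is a weak-field ligand for a first-row metal, so the complex is high-spin. The t₂g³e_g¹ (high-spin) configuration has an unevenly filled e_g set; the Jahn–Teller theorem predicts a tetragonal distortion (typically axial elongation) to lift the degeneracy.

[MnCl₆]³−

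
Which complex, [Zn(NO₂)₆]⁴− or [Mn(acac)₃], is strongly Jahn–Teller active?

[Zn(NO₂)₆]⁴−: Summing ligand charges against the −4 overall charge gives an oxidation state of +2 for zinc. Group 12 minus oxidation state 2 gives a d¹⁰ configuration. The d¹⁰ configuration leaves the e_g set evenly filled (or empty) — no strong Jahn–Teller driving force.
[Mn(acac)₃]: Ligand charges: each acetylacetonate is −1. With an overall charge of 0 the manganese centre must be in the +3 oxidation state. Mn sits in group 7, so the d-electron count is 7 − 3 = 4. Acetylacetonate is a weak-field ligand for a first-row metal, so the complex is high-spin. The t₂g³e_g¹ (high-spin) configuration has an unevenly filled e_g set; the Jahn–Teller theorem predicts a tetragonal distortion (typically axial elongation) to lift the degeneracy.

[Mn(acac)₃]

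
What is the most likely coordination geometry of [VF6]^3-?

octahedral

Ligand charges: each fluoride is −1. With an overall charge of −3 the vanadium centre must be in the +3 oxidation state.
Vanadium is a group-5 element; V(III) is therefore d².
With 6 monodentate ligands the coordination number is 6.
Six donors around a single metal centre give an octahedral coordination sphere.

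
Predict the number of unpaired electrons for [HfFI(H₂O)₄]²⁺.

Summing ligand charges against the +2 overall charge gives an oxidation state of +4 for hafnium.
Hf sits in group 4, so the d-electron count is 4 − 4 = 0.
In an octahedral field the d⁰ configuration is t₂g⁰e_g⁰, giving 0 unpaired electrons.

0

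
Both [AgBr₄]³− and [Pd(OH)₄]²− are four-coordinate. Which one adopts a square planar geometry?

[Pd(OH)₄]²−

For [AgBr₄]³−: Each bromide is −1; balancing the −3 overall charge requires Ag(I). Ag sits in group 11, so the d-electron count is 11 − 1 = 10. A d¹⁰ ion has no crystal-field stabilisation preference between square planar and tetrahedral, so four ligands adopt the sterically favoured tetrahedral geometry. → tetrahedral.
For [Pd(OH)₄]²−: Ligand charges: each hydroxide is −1. With an overall charge of −2 the palladium centre must be in the +2 oxidation state. Pd sits in group 10, so the d-electron count is 10 − 2 = 8. A 4d d⁸ ion has a large crystal-field splitting; square planar leaves the high-energy d_{x²−y²} orbital empty and maximises CFSE. → square planar.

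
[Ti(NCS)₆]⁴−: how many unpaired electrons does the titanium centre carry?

Each isothiocyanate is −1; balancing the −4 overall charge requires Ti(II).
Ti sits in group 4, so the d-electron count is 4 − 2 = 2.
In an octahedral field the d² configuration is t₂g²e_g⁰ (only one arrangement possible), giving 2 unpaired electrons.

2 unpaired electrons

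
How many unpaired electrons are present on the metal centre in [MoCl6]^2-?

Ligand charges: each chloride is −1. With an overall charge of −2 the molybdenum centre must be in the +4 oxidation state.
Group 6 minus oxidation state 4 gives a d² configuration.
In an octahedral field the d² configuration is t₂g²e_g⁰ (only one arrangement possible), giving 2 unpaired electrons.

2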